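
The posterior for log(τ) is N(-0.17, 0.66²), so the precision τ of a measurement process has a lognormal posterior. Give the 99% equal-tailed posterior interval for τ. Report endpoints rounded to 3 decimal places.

On the log scale the 99% interval is -0.17 ± 2.576 × 0.66 = [-1.8700, 1.5300].
Exponentiate: [e^-1.8700, e^1.5300] = [0.154, 4.618].

[0.154, 4.618]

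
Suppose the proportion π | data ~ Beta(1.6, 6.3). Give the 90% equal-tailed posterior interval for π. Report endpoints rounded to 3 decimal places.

[0.031, 0.462]

Posterior: Beta(1.6, 6.3).
Equal-tailed 90% interval: the 0.05 and 0.95 quantiles of Beta(1.6, 6.3).
Posterior mean ≈ 0.203, SD ≈ 0.135; a Normal approximation gives roughly [-0.019, 0.424].
Exact: F⁻¹(0.05) = 0.031; F⁻¹(0.95) = 0.462.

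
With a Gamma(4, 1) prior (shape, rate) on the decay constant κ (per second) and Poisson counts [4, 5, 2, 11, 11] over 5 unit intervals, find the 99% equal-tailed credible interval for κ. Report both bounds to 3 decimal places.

Posterior: Gamma(4+33, 1+5) = Gamma(37, 6) (shape, rate).
Equal-tailed 99% interval: Gamma(37, 6) quantiles at 0.005 and 0.995.
Posterior mean ≈ 6.167, SD ≈ 1.014; a Normal approximation gives roughly [3.555, 8.778].
Exact: lower = 3.868; upper = 9.090.

[3.868, 9.090]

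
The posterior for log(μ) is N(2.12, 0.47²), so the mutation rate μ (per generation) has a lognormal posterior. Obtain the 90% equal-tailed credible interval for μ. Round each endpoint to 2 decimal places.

On the log scale the 90% interval is 2.12 ± 1.645 × 0.47 = [1.3469, 2.8931].
Exponentiate: [e^1.3469, e^2.8931] = [3.85, 18.05].

[3.85, 18.05]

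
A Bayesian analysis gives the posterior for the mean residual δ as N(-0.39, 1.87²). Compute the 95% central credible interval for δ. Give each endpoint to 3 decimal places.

[-4.055, 3.275]

The posterior is symmetric, so the 95% equal-tailed interval is δ = -0.39 ± z·1.87 with z = 1.960.
Half-width: 1.960 × 1.87 = 3.665.
-0.39 − 3.665 = -4.055; -0.39 + 3.665 = 3.275.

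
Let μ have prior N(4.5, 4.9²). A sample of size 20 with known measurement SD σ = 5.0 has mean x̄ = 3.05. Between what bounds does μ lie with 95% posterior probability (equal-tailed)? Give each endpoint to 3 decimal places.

Posterior precision = 1/4.9² + 20/5.0² = 0.0416 + 0.8000 = 0.8416, so posterior SD = 1.0900.
Posterior mean = (4.5/4.9² + 20·3.05/5.0²) / 0.8416 = 3.1218.
Interval: 3.1218 ± 1.960 × 1.0900 → [0.985, 5.258].

[0.985, 5.258]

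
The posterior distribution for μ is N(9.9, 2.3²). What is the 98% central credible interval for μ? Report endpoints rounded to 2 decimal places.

[4.55, 15.25]

The posterior is symmetric, so the 98% equal-tailed interval is μ = 9.9 ± z·2.3 with z = 2.326.
Half-width: 2.326 × 2.3 = 5.35.
9.9 − 5.35 = 4.55; 9.9 + 5.35 = 15.25.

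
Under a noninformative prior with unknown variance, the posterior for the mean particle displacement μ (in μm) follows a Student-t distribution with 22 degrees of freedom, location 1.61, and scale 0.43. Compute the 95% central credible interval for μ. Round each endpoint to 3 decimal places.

[0.718, 2.502]

The t_22 distribution is symmetric; the 95% interval is 1.61 ± t·0.43 with t_{0.975,22} = 2.074.
Half-width: 2.074 × 0.43 = 0.892.
1.61 − 0.892 = 0.718; 1.61 + 0.892 = 2.502.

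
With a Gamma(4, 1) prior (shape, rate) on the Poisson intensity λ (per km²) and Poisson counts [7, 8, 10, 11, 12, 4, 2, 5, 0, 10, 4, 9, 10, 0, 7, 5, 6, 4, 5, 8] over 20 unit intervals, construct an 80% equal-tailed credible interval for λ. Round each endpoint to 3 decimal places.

Posterior: Gamma(4+127, 1+20) = Gamma(131, 21) (shape, rate).
Equal-tailed 80% interval: Gamma(131, 21) quantiles at 0.1 and 0.9.
Posterior mean ≈ 6.238, SD ≈ 0.545; a Normal approximation gives roughly [5.540, 6.937].
Exact: lower = 5.551; upper = 6.946.

[5.551, 6.946]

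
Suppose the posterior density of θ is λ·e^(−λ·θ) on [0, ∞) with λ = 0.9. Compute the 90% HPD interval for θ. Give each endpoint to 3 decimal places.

The exponential density is strictly decreasing on [0, ∞), so the HPD interval is anchored at 0: [0, q] with P(θ ≤ q) = 0.90.
q = −ln(1 − 0.90) / 0.9 = 2.3026 / 0.9 = 2.558.

[0.000, 2.558]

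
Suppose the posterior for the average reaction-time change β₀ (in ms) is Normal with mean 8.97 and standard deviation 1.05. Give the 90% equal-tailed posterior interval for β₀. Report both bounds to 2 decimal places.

[7.24, 10.70]

The posterior is symmetric, so the 90% equal-tailed interval is β₀ = 8.97 ± z·1.05 with z = 1.645.
Half-width: 1.645 × 1.05 = 1.73.
8.97 − 1.73 = 7.24; 8.97 + 1.73 = 10.70.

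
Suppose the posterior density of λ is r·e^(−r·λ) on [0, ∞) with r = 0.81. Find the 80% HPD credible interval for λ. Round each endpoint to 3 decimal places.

[0.000, 1.987]

The exponential density is strictly decreasing on [0, ∞), so the HPD interval is anchored at 0: [0, q] with P(λ ≤ q) = 0.80.
q = −ln(1 − 0.80) / 0.81 = 1.6094 / 0.81 = 1.987.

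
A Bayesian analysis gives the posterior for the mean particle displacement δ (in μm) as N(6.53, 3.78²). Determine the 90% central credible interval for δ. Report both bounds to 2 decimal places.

[0.31, 12.75]

The posterior is symmetric, so the 90% equal-tailed interval is δ = 6.53 ± z·3.78 with z = 1.645.
Half-width: 1.645 × 3.78 = 6.22.
6.53 − 6.22 = 0.31; 6.53 + 6.22 = 12.75.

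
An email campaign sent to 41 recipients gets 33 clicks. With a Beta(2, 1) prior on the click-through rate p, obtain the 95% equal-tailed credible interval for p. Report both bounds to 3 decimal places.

Posterior: Beta(2+33, 1+8) = Beta(35, 9).
Equal-tailed 95% interval: the 0.025 and 0.975 quantiles of Beta(35, 9).
Posterior mean ≈ 0.795, SD ≈ 0.060; a Normal approximation gives roughly [0.678, 0.913].
Exact: F⁻¹(0.025) = 0.666; F⁻¹(0.975) = 0.900.

[0.666, 0.900]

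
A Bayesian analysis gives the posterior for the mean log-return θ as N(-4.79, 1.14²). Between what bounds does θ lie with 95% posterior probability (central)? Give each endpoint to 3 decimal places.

[-7.024, -2.556]

The posterior is symmetric, so the 95% equal-tailed interval is θ = -4.79 ± z·1.14 with z = 1.960.
Half-width: 1.960 × 1.14 = 2.234.
-4.79 − 2.234 = -7.024; -4.79 + 2.234 = -2.556.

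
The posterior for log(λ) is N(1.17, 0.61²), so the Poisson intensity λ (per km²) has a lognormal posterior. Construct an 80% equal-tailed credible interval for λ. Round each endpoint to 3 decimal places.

On the log scale the 80% interval is 1.17 ± 1.282 × 0.61 = [0.3883, 1.9517].
Exponentiate: [e^0.3883, e^1.9517] = [1.474, 7.041].

[1.474, 7.041]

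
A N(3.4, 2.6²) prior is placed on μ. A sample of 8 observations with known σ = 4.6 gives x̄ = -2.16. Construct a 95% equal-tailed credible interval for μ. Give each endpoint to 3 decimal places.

Posterior precision = 1/2.6² + 8/4.6² = 0.1479 + 0.3781 = 0.5260, so posterior SD = 1.3788.
Posterior mean = (3.4/2.6² + 8·-2.16/4.6²) / 0.5260 = -0.5963.
Interval: -0.5963 ± 1.960 × 1.3788 → [-3.299, 2.106].

[-3.299, 2.106]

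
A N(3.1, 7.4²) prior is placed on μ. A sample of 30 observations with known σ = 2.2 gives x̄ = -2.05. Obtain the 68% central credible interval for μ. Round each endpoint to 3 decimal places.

[-2.434, -1.636]

Posterior precision = 1/7.4² + 30/2.2² = 0.0183 + 6.1983 = 6.2166, so posterior SD = 0.4011.
Posterior mean = (3.1/7.4² + 30·-2.05/2.2²) / 6.2166 = -2.0349.
Interval: -2.0349 ± 0.994 × 0.4011 → [-2.434, -1.636].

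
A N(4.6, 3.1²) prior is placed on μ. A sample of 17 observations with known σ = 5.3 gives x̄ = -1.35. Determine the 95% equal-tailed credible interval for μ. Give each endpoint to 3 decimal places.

Posterior precision = 1/3.1² + 17/5.3² = 0.1041 + 0.6052 = 0.7093, so posterior SD = 1.1874.
Posterior mean = (4.6/3.1² + 17·-1.35/5.3²) / 0.7093 = -0.4770.
Interval: -0.4770 ± 1.960 × 1.1874 → [-2.804, 1.850].

[-2.804, 1.850]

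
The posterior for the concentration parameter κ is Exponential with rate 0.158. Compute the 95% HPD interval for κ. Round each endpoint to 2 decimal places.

[0.00, 18.96]

The exponential density is strictly decreasing on [0, ∞), so the HPD interval is anchored at 0: [0, q] with P(κ ≤ q) = 0.95.
q = −ln(1 − 0.95) / 0.158 = 2.9957 / 0.158 = 18.96.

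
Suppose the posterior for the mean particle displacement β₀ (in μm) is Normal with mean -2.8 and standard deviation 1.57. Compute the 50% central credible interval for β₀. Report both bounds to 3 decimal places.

[-3.859, -1.741]

The posterior is symmetric, so the 50% equal-tailed interval is β₀ = -2.8 ± z·1.57 with z = 0.674.
Half-width: 0.674 × 1.57 = 1.059.
-2.8 − 1.059 = -3.859; -2.8 + 1.059 = -1.741.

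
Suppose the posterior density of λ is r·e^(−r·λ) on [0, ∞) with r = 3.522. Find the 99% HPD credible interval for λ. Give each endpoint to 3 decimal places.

[0.000, 1.308]

The exponential density is strictly decreasing on [0, ∞), so the HPD interval is anchored at 0: [0, q] with P(λ ≤ q) = 0.99.
q = −ln(1 − 0.99) / 3.522 = 4.6052 / 3.522 = 1.308.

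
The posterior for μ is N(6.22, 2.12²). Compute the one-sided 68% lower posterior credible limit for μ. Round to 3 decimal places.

5.228

Need L with P(μ ≥ L) = 0.68: L = 6.22 − z_{0.32}·2.12.
z = 0.468; L = 6.22 − 0.468 × 2.12 = 5.228.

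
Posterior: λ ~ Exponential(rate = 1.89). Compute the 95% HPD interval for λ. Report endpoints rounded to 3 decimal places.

[0.000, 1.585]

The exponential density is strictly decreasing on [0, ∞), so the HPD interval is anchored at 0: [0, q] with P(λ ≤ q) = 0.95.
q = −ln(1 − 0.95) / 1.89 = 2.9957 / 1.89 = 1.585.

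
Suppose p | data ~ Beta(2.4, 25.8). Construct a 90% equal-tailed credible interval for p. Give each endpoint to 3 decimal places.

Posterior: Beta(2.4, 25.8).
Equal-tailed 90% interval: the 0.05 and 0.95 quantiles of Beta(2.4, 25.8).
Posterior mean ≈ 0.085, SD ≈ 0.052; a Normal approximation gives roughly [0.000, 0.170].
Exact: F⁻¹(0.05) = 0.020; F⁻¹(0.95) = 0.184.

[0.020, 0.184]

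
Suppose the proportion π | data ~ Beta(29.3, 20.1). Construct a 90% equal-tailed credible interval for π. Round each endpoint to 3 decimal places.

[0.477, 0.705]

Posterior: Beta(29.3, 20.1).
Equal-tailed 90% interval: the 0.05 and 0.95 quantiles of Beta(29.3, 20.1).
Posterior mean ≈ 0.593, SD ≈ 0.069; a Normal approximation gives roughly [0.479, 0.707].
Exact: F⁻¹(0.05) = 0.477; F⁻¹(0.95) = 0.705.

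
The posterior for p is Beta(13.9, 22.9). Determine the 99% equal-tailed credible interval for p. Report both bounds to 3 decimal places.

[0.192, 0.588]

Posterior: Beta(13.9, 22.9).
Equal-tailed 99% interval: the 0.005 and 0.995 quantiles of Beta(13.9, 22.9).
Posterior mean ≈ 0.378, SD ≈ 0.079; a Normal approximation gives roughly [0.175, 0.581].
Exact: F⁻¹(0.005) = 0.192; F⁻¹(0.995) = 0.588.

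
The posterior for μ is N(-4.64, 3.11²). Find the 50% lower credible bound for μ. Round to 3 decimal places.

Need L with P(μ ≥ L) = 0.50: L = -4.64 − z_{0.5}·3.11.
z = 0.000; L = -4.64 − 0.000 × 3.11 = -4.640.

-4.640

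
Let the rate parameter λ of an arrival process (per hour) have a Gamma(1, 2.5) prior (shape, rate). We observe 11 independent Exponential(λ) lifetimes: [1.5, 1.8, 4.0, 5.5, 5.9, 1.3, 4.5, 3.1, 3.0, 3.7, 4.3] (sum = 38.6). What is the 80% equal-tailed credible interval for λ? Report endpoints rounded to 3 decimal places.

Posterior: Gamma(1+11, 2.5+38.6) = Gamma(12, 41.1) (shape, rate).
Equal-tailed 80% interval: Gamma(12, 41.1) quantiles at 0.1 and 0.9.
Posterior mean ≈ 0.292, SD ≈ 0.084; a Normal approximation gives roughly [0.184, 0.400].
Exact: lower = 0.190; upper = 0.404.

[0.190, 0.404]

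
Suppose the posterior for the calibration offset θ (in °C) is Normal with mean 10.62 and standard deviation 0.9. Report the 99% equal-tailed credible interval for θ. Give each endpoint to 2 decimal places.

The posterior is symmetric, so the 99% equal-tailed interval is θ = 10.62 ± z·0.9 with z = 2.576.
Half-width: 2.576 × 0.9 = 2.32.
10.62 − 2.32 = 8.30; 10.62 + 2.32 = 12.94.

[8.30, 12.94]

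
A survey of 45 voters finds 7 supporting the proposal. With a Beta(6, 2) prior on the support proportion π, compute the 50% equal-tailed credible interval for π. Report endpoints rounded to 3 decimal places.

Posterior: Beta(6+7, 2+38) = Beta(13, 40).
Equal-tailed 50% interval: the 0.25 and 0.75 quantiles of Beta(13, 40).
Posterior mean ≈ 0.245, SD ≈ 0.059; a Normal approximation gives roughly [0.206, 0.285].
Exact: F⁻¹(0.25) = 0.204; F⁻¹(0.75) = 0.283.

[0.204, 0.283]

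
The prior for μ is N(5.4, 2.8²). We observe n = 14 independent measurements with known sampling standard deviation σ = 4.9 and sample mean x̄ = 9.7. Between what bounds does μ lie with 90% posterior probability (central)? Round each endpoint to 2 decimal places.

[6.98, 10.88]

Posterior precision = 1/2.8² + 14/4.9² = 0.1276 + 0.5831 = 0.7106, so posterior SD = 1.1862.
Posterior mean = (5.4/2.8² + 14·9.7/4.9²) / 0.7106 = 8.9282.
Interval: 8.9282 ± 1.645 × 1.1862 → [6.98, 10.88].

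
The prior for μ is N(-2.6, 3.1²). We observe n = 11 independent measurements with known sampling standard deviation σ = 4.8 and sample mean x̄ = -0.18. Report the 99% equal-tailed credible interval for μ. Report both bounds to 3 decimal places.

[-3.991, 2.765]

Posterior precision = 1/3.1² + 11/4.8² = 0.1041 + 0.4774 = 0.5815, so posterior SD = 1.3114.
Posterior mean = (-2.6/3.1² + 11·-0.18/4.8²) / 0.5815 = -0.6131.
Interval: -0.6131 ± 2.576 × 1.3114 → [-3.991, 2.765].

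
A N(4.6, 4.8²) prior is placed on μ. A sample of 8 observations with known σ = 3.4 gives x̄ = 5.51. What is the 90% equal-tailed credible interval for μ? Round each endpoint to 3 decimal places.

[3.538, 7.374]

Posterior precision = 1/4.8² + 8/3.4² = 0.0434 + 0.6920 = 0.7354, so posterior SD = 1.1661.
Posterior mean = (4.6/4.8² + 8·5.51/3.4²) / 0.7354 = 5.4563.
Interval: 5.4563 ± 1.645 × 1.1661 → [3.538, 7.374].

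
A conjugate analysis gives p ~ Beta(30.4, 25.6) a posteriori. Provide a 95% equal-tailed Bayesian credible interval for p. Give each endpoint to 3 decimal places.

[0.413, 0.670]

Posterior: Beta(30.4, 25.6).
Equal-tailed 95% interval: the 0.025 and 0.975 quantiles of Beta(30.4, 25.6).
Posterior mean ≈ 0.543, SD ≈ 0.066; a Normal approximation gives roughly [0.414, 0.672].
Exact: F⁻¹(0.025) = 0.413; F⁻¹(0.975) = 0.670.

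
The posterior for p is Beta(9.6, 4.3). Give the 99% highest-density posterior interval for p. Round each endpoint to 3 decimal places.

The posterior is unimodal and skewed, so the HPD interval has equal density at both endpoints and is the shortest 99% interval.
Solving f(0.373) = f(0.944) with F(0.944) − F(0.373) = 0.99 gives [0.373, 0.944].
For comparison, the equal-tailed interval is [0.354, 0.932]; the HPD is narrower and shifted toward the mode.

[0.373, 0.944]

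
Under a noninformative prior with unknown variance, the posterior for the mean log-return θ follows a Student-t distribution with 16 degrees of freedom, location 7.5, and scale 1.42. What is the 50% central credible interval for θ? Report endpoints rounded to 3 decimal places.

[6.520, 8.480]

The t_16 distribution is symmetric; the 50% interval is 7.5 ± t·1.42 with t_{0.75,16} = 0.690.
Half-width: 0.690 × 1.42 = 0.980.
7.5 − 0.980 = 6.520; 7.5 + 0.980 = 8.480.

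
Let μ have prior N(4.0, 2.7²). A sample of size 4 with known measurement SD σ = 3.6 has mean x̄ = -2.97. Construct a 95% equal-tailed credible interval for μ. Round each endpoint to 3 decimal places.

[-3.761, 2.110]

Posterior precision = 1/2.7² + 4/3.6² = 0.1372 + 0.3086 = 0.4458, so posterior SD = 1.4977.
Posterior mean = (4.0/2.7² + 4·-2.97/3.6²) / 0.4458 = -0.8254.
Interval: -0.8254 ± 1.960 × 1.4977 → [-3.761, 2.110].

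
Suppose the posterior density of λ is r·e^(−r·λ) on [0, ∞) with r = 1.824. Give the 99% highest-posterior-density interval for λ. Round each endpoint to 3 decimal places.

The exponential density is strictly decreasing on [0, ∞), so the HPD interval is anchored at 0: [0, q] with P(λ ≤ q) = 0.99.
q = −ln(1 − 0.99) / 1.824 = 4.6052 / 1.824 = 2.525.

[0.000, 2.525]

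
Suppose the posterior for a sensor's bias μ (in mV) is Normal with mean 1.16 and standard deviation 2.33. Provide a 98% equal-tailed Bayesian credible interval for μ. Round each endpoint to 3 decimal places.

The posterior is symmetric, so the 98% equal-tailed interval is μ = 1.16 ± z·2.33 with z = 2.326.
Half-width: 2.326 × 2.33 = 5.420.
1.16 − 5.420 = -4.260; 1.16 + 5.420 = 6.580.

[-4.260, 6.580]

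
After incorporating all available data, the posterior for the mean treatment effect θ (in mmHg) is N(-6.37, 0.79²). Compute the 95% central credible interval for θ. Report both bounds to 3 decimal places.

The posterior is symmetric, so the 95% equal-tailed interval is θ = -6.37 ± z·0.79 with z = 1.960.
Half-width: 1.960 × 0.79 = 1.548.
-6.37 − 1.548 = -7.918; -6.37 + 1.548 = -4.822.

[-7.918, -4.822]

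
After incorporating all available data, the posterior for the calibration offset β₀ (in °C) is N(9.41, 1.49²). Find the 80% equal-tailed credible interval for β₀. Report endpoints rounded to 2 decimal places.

The posterior is symmetric, so the 80% equal-tailed interval is β₀ = 9.41 ± z·1.49 with z = 1.282.
Half-width: 1.282 × 1.49 = 1.91.
9.41 − 1.91 = 7.50; 9.41 + 1.91 = 11.32.

[7.50, 11.32]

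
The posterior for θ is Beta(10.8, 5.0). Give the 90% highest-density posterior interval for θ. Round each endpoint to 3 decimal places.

[0.502, 0.871]

The posterior is unimodal and skewed, so the HPD interval has equal density at both endpoints and is the shortest 90% interval.
Solving f(0.502) = f(0.871) with F(0.871) − F(0.502) = 0.90 gives [0.502, 0.871].
For comparison, the equal-tailed interval is [0.484, 0.856]; the HPD is narrower and shifted toward the mode.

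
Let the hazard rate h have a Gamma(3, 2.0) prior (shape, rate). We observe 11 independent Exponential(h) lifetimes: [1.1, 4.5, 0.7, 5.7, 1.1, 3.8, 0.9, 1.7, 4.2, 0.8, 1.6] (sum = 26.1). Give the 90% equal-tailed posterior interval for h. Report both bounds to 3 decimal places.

Posterior: Gamma(3+11, 2.0+26.1) = Gamma(14, 28.1) (shape, rate).
Equal-tailed 90% interval: Gamma(14, 28.1) quantiles at 0.05 and 0.95.
Posterior mean ≈ 0.498, SD ≈ 0.133; a Normal approximation gives roughly [0.279, 0.717].
Exact: lower = 0.301; upper = 0.736.

[0.301, 0.736]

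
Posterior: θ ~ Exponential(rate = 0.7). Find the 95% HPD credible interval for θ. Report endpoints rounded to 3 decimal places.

The exponential density is strictly decreasing on [0, ∞), so the HPD interval is anchored at 0: [0, q] with P(θ ≤ q) = 0.95.
q = −ln(1 − 0.95) / 0.7 = 2.9957 / 0.7 = 4.280.

[0.000, 4.280]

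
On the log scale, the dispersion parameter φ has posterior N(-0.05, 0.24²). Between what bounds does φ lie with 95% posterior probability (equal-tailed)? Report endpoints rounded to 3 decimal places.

On the log scale the 95% interval is -0.05 ± 1.960 × 0.24 = [-0.5204, 0.4204].
Exponentiate: [e^-0.5204, e^0.4204] = [0.594, 1.523].

[0.594, 1.523]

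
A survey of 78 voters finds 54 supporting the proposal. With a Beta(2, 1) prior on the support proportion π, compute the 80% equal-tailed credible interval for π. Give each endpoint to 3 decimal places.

Posterior: Beta(2+54, 1+24) = Beta(56, 25).
Equal-tailed 80% interval: the 0.1 and 0.9 quantiles of Beta(56, 25).
Posterior mean ≈ 0.691, SD ≈ 0.051; a Normal approximation gives roughly [0.626, 0.757].
Exact: F⁻¹(0.1) = 0.625; F⁻¹(0.9) = 0.756.

[0.625, 0.756]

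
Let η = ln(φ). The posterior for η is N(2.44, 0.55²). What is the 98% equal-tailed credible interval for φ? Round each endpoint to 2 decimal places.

[3.19, 41.24]

On the log scale the 98% interval is 2.44 ± 2.326 × 0.55 = [1.1605, 3.7195].
Exponentiate: [e^1.1605, e^3.7195] = [3.19, 41.24].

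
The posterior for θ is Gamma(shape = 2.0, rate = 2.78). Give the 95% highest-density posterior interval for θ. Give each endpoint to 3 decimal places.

The posterior is unimodal and skewed, so the HPD interval has equal density at both endpoints and is the shortest 95% interval.
Solving f(0.015) = f(1.714) with F(1.714) − F(0.015) = 0.95 gives [0.015, 1.714].
For comparison, the equal-tailed interval is [0.087, 2.004]; the HPD is narrower and shifted toward the mode.

[0.015, 1.714]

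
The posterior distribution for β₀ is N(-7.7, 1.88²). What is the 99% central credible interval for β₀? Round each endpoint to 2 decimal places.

[-12.54, -2.86]

The posterior is symmetric, so the 99% equal-tailed interval is β₀ = -7.7 ± z·1.88 with z = 2.576.
Half-width: 2.576 × 1.88 = 4.84.
-7.7 − 4.84 = -12.54; -7.7 + 4.84 = -2.86.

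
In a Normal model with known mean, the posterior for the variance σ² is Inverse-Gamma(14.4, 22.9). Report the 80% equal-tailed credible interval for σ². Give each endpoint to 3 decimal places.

Inverse-Gamma(14.4, 22.9) quantiles: F⁻¹(0.1) and F⁻¹(0.9).
Equivalently, 1/σ² ~ Gamma(14.4, rate = 22.9); invert its 0.9 and 0.1 quantiles.
Posterior mean ≈ 1.709, SD ≈ 0.485; a Normal approximation gives roughly [1.087, 2.331].
Exact: lower = 1.179; upper = 2.337.

[1.179, 2.337]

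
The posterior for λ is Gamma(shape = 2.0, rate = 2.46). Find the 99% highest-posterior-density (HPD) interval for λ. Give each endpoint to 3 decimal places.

The posterior is unimodal and skewed, so the HPD interval has equal density at both endpoints and is the shortest 99% interval.
Solving f(0.004) = f(2.700) with F(2.700) − F(0.004) = 0.99 gives [0.004, 2.700].
For comparison, the equal-tailed interval is [0.042, 3.020]; the HPD is narrower and shifted toward the mode.

[0.004, 2.700]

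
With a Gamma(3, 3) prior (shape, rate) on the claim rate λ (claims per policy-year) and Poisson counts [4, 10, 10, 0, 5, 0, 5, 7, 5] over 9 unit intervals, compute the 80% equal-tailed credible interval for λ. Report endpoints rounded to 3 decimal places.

[3.356, 4.846]

Posterior: Gamma(3+46, 3+9) = Gamma(49, 12) (shape, rate).
Equal-tailed 80% interval: Gamma(49, 12) quantiles at 0.1 and 0.9.
Posterior mean ≈ 4.083, SD ≈ 0.583; a Normal approximation gives roughly [3.336, 4.831].
Exact: lower = 3.356; upper = 4.846.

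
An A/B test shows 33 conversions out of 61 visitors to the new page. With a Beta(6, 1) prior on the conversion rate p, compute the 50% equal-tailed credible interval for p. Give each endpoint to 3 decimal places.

[0.533, 0.614]

Posterior: Beta(6+33, 1+28) = Beta(39, 29).
Equal-tailed 50% interval: the 0.25 and 0.75 quantiles of Beta(39, 29).
Posterior mean ≈ 0.574, SD ≈ 0.060; a Normal approximation gives roughly [0.533, 0.614].
Exact: F⁻¹(0.25) = 0.533; F⁻¹(0.75) = 0.614.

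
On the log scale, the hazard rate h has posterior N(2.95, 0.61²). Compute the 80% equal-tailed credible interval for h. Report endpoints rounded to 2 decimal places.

[8.74, 41.75]

On the log scale the 80% interval is 2.95 ± 1.282 × 0.61 = [2.1683, 3.7317].
Exponentiate: [e^2.1683, e^3.7317] = [8.74, 41.75].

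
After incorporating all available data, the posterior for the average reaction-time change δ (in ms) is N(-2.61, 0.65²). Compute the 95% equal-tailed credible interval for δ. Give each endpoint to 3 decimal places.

[-3.884, -1.336]

The posterior is symmetric, so the 95% equal-tailed interval is δ = -2.61 ± z·0.65 with z = 1.960.
Half-width: 1.960 × 0.65 = 1.274.
-2.61 − 1.274 = -3.884; -2.61 + 1.274 = -1.336.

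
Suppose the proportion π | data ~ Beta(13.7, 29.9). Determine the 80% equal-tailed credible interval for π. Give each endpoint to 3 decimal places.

[0.227, 0.406]

Posterior: Beta(13.7, 29.9).
Equal-tailed 80% interval: the 0.1 and 0.9 quantiles of Beta(13.7, 29.9).
Posterior mean ≈ 0.314, SD ≈ 0.070; a Normal approximation gives roughly [0.225, 0.403].
Exact: F⁻¹(0.1) = 0.227; F⁻¹(0.9) = 0.406.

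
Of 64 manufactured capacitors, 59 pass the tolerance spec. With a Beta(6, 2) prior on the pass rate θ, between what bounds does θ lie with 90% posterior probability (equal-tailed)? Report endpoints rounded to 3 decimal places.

[0.840, 0.953]

Posterior: Beta(6+59, 2+5) = Beta(65, 7).
Equal-tailed 90% interval: the 0.05 and 0.95 quantiles of Beta(65, 7).
Posterior mean ≈ 0.903, SD ≈ 0.035; a Normal approximation gives roughly [0.846, 0.960].
Exact: F⁻¹(0.05) = 0.840; F⁻¹(0.95) = 0.953.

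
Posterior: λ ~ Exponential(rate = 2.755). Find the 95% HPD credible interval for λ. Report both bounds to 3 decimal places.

The exponential density is strictly decreasing on [0, ∞), so the HPD interval is anchored at 0: [0, q] with P(λ ≤ q) = 0.95.
q = −ln(1 − 0.95) / 2.755 = 2.9957 / 2.755 = 1.087.

[0.000, 1.087]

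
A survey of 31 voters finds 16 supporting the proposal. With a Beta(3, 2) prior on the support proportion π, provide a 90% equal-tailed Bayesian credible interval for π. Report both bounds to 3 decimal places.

Posterior: Beta(3+16, 2+15) = Beta(19, 17).
Equal-tailed 90% interval: the 0.05 and 0.95 quantiles of Beta(19, 17).
Posterior mean ≈ 0.528, SD ≈ 0.082; a Normal approximation gives roughly [0.393, 0.663].
Exact: F⁻¹(0.05) = 0.392; F⁻¹(0.95) = 0.662.

[0.392, 0.662]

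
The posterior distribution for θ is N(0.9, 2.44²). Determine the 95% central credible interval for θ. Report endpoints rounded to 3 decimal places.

[-3.882, 5.682]

The posterior is symmetric, so the 95% equal-tailed interval is θ = 0.9 ± z·2.44 with z = 1.960.
Half-width: 1.960 × 2.44 = 4.782.
0.9 − 4.782 = -3.882; 0.9 + 4.782 = 5.682.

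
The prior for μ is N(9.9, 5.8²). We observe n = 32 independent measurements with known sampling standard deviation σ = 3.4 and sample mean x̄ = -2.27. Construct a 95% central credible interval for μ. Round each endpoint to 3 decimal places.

[-3.312, -0.969]

Posterior precision = 1/5.8² + 32/3.4² = 0.0297 + 2.7682 = 2.7979, so posterior SD = 0.5978.
Posterior mean = (9.9/5.8² + 32·-2.27/3.4²) / 2.7979 = -2.1407.
Interval: -2.1407 ± 1.960 × 0.5978 → [-3.312, -0.969].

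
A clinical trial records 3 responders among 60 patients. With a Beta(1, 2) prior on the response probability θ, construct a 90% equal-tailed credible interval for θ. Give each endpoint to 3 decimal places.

Posterior: Beta(1+3, 2+57) = Beta(4, 59).
Equal-tailed 90% interval: the 0.05 and 0.95 quantiles of Beta(4, 59).
Posterior mean ≈ 0.063, SD ≈ 0.030; a Normal approximation gives roughly [0.013, 0.114].
Exact: F⁻¹(0.05) = 0.022; F⁻¹(0.95) = 0.120.

[0.022, 0.120]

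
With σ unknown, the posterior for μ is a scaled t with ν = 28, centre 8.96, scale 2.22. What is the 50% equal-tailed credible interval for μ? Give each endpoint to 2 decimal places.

The t_28 distribution is symmetric; the 50% interval is 8.96 ± t·2.22 with t_{0.75,28} = 0.683.
Half-width: 0.683 × 2.22 = 1.52.
8.96 − 1.52 = 7.44; 8.96 + 1.52 = 10.48.

[7.44, 10.48]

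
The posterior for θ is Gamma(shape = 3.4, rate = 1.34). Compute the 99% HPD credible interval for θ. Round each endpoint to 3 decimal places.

[0.166, 6.821]

The posterior is unimodal and skewed, so the HPD interval has equal density at both endpoints and is the shortest 99% interval.
Solving f(0.166) = f(6.821) with F(6.821) − F(0.166) = 0.99 gives [0.166, 6.821].
For comparison, the equal-tailed interval is [0.344, 7.439]; the HPD is narrower and shifted toward the mode.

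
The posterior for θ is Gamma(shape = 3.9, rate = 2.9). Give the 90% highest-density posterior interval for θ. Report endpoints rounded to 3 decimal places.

The posterior is unimodal and skewed, so the HPD interval has equal density at both endpoints and is the shortest 90% interval.
Solving f(0.305) = f(2.346) with F(2.346) − F(0.305) = 0.90 gives [0.305, 2.346].
For comparison, the equal-tailed interval is [0.451, 2.624]; the HPD is narrower and shifted toward the mode.

[0.305, 2.346]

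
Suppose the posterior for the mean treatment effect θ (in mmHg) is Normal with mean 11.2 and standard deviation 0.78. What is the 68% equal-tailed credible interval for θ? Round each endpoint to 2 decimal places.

The posterior is symmetric, so the 68% equal-tailed interval is θ = 11.2 ± z·0.78 with z = 0.994.
Half-width: 0.994 × 0.78 = 0.78.
11.2 − 0.78 = 10.42; 11.2 + 0.78 = 11.98.

[10.42, 11.98]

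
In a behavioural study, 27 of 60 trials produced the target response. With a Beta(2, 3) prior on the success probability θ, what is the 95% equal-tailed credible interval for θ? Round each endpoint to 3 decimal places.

Posterior: Beta(2+27, 3+33) = Beta(29, 36).
Equal-tailed 95% interval: the 0.025 and 0.975 quantiles of Beta(29, 36).
Posterior mean ≈ 0.446, SD ≈ 0.061; a Normal approximation gives roughly [0.326, 0.566].
Exact: F⁻¹(0.025) = 0.328; F⁻¹(0.975) = 0.567.

[0.328, 0.567]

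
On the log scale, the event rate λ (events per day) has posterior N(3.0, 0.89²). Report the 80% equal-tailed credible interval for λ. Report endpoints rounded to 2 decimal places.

[6.42, 62.84]

On the log scale the 80% interval is 3.0 ± 1.282 × 0.89 = [1.8594, 4.1406].
Exponentiate: [e^1.8594, e^4.1406] = [6.42, 62.84].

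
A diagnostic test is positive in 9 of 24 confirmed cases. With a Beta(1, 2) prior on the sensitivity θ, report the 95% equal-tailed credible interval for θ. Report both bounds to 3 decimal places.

Posterior: Beta(1+9, 2+15) = Beta(10, 17).
Equal-tailed 95% interval: the 0.025 and 0.975 quantiles of Beta(10, 17).
Posterior mean ≈ 0.370, SD ≈ 0.091; a Normal approximation gives roughly [0.192, 0.549].
Exact: F⁻¹(0.025) = 0.202; F⁻¹(0.975) = 0.557.

[0.202, 0.557]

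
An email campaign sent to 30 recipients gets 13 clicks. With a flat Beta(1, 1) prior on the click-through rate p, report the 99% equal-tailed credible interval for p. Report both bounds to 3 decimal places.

[0.228, 0.661]

Posterior: Beta(1+13, 1+17) = Beta(14, 18).
Equal-tailed 99% interval: the 0.005 and 0.995 quantiles of Beta(14, 18).
Posterior mean ≈ 0.438, SD ≈ 0.086; a Normal approximation gives roughly [0.215, 0.660].
Exact: F⁻¹(0.005) = 0.228; F⁻¹(0.995) = 0.661.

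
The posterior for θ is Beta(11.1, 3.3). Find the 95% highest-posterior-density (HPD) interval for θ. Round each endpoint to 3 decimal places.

The posterior is unimodal and skewed, so the HPD interval has equal density at both endpoints and is the shortest 95% interval.
Solving f(0.562) = f(0.958) with F(0.958) − F(0.562) = 0.95 gives [0.562, 0.958].
For comparison, the equal-tailed interval is [0.531, 0.940]; the HPD is narrower and shifted toward the mode.

[0.562, 0.958]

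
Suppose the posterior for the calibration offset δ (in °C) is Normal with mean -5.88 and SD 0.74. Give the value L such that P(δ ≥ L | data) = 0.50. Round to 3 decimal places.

-5.880

Need L with P(δ ≥ L) = 0.50: L = -5.88 − z_{0.5}·0.74.
z = 0.000; L = -5.88 − 0.000 × 0.74 = -5.880.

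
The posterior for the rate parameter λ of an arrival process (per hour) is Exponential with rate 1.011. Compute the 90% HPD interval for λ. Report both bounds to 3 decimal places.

The exponential density is strictly decreasing on [0, ∞), so the HPD interval is anchored at 0: [0, q] with P(λ ≤ q) = 0.90.
q = −ln(1 − 0.90) / 1.011 = 2.3026 / 1.011 = 2.278.

[0.000, 2.278]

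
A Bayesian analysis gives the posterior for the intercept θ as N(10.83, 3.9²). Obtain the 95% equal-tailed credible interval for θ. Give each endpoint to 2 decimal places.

The posterior is symmetric, so the 95% equal-tailed interval is θ = 10.83 ± z·3.9 with z = 1.960.
Half-width: 1.960 × 3.9 = 7.64.
10.83 − 7.64 = 3.19; 10.83 + 7.64 = 18.47.

[3.19, 18.47]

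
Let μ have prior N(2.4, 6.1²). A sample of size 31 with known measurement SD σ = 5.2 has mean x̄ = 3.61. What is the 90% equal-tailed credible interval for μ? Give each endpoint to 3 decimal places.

Posterior precision = 1/6.1² + 31/5.2² = 0.0269 + 1.1464 = 1.1733, so posterior SD = 0.9232.
Posterior mean = (2.4/6.1² + 31·3.61/5.2²) / 1.1733 = 3.5823.
Interval: 3.5823 ± 1.645 × 0.9232 → [2.064, 5.101].

[2.064, 5.101]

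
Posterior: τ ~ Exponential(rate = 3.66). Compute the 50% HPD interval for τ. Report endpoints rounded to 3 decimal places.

The exponential density is strictly decreasing on [0, ∞), so the HPD interval is anchored at 0: [0, q] with P(τ ≤ q) = 0.50.
q = −ln(1 − 0.50) / 3.66 = 0.6931 / 3.66 = 0.189.

[0.000, 0.189]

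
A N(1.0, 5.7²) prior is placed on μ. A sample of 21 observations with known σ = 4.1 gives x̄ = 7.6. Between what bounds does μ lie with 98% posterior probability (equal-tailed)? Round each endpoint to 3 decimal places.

[5.385, 9.497]

Posterior precision = 1/5.7² + 21/4.1² = 0.0308 + 1.2493 = 1.2800, so posterior SD = 0.8839.
Posterior mean = (1.0/5.7² + 21·7.6/4.1²) / 1.2800 = 7.4413.
Interval: 7.4413 ± 2.326 × 0.8839 → [5.385, 9.497].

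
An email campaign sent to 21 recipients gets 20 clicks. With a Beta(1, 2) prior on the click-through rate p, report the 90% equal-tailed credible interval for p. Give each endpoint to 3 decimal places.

Posterior: Beta(1+20, 2+1) = Beta(21, 3).
Equal-tailed 90% interval: the 0.05 and 0.95 quantiles of Beta(21, 3).
Posterior mean ≈ 0.875, SD ≈ 0.066; a Normal approximation gives roughly [0.766, 0.984].
Exact: F⁻¹(0.05) = 0.751; F⁻¹(0.95) = 0.963.

[0.751, 0.963]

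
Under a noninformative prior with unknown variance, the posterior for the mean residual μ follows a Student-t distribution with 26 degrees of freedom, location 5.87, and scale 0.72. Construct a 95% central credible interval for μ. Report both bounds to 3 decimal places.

[4.390, 7.350]

The t_26 distribution is symmetric; the 95% interval is 5.87 ± t·0.72 with t_{0.975,26} = 2.056.
Half-width: 2.056 × 0.72 = 1.480.
5.87 − 1.480 = 4.390; 5.87 + 1.480 = 7.350.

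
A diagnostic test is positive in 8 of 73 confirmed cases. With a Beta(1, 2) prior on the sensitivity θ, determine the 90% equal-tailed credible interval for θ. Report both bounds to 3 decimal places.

Posterior: Beta(1+8, 2+65) = Beta(9, 67).
Equal-tailed 90% interval: the 0.05 and 0.95 quantiles of Beta(9, 67).
Posterior mean ≈ 0.118, SD ≈ 0.037; a Normal approximation gives roughly [0.058, 0.179].
Exact: F⁻¹(0.05) = 0.064; F⁻¹(0.95) = 0.184.

[0.064, 0.184]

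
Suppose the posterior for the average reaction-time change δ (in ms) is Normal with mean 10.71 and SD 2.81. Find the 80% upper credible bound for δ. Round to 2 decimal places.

Need U with P(δ ≤ U) = 0.80: U = 10.71 + z_{0.2}·2.81.
z = 0.842; U = 10.71 + 0.842 × 2.81 = 13.07.

13.07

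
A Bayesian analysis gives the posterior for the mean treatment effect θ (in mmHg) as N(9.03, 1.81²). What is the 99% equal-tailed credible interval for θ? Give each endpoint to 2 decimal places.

The posterior is symmetric, so the 99% equal-tailed interval is θ = 9.03 ± z·1.81 with z = 2.576.
Half-width: 2.576 × 1.81 = 4.66.
9.03 − 4.66 = 4.37; 9.03 + 4.66 = 13.69.

[4.37, 13.69]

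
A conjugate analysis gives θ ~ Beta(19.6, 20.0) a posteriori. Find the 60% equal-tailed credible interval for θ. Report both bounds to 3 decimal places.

Posterior: Beta(19.6, 20.0).
Equal-tailed 60% interval: the 0.2 and 0.8 quantiles of Beta(19.6, 20.0).
Posterior mean ≈ 0.495, SD ≈ 0.078; a Normal approximation gives roughly [0.429, 0.561].
Exact: F⁻¹(0.2) = 0.428; F⁻¹(0.8) = 0.562.

[0.428, 0.562]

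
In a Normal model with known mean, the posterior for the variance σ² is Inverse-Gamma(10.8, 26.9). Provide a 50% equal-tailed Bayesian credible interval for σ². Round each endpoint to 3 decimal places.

Inverse-Gamma(10.8, 26.9) quantiles: F⁻¹(0.25) and F⁻¹(0.75).
Equivalently, 1/σ² ~ Gamma(10.8, rate = 26.9); invert its 0.75 and 0.25 quantiles.
Posterior mean ≈ 2.745, SD ≈ 0.925; a Normal approximation gives roughly [2.121, 3.369].
Exact: lower = 2.102; upper = 3.187.

[2.102, 3.187]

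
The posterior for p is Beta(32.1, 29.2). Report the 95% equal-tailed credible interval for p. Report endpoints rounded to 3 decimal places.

[0.399, 0.646]

Posterior: Beta(32.1, 29.2).
Equal-tailed 95% interval: the 0.025 and 0.975 quantiles of Beta(32.1, 29.2).
Posterior mean ≈ 0.524, SD ≈ 0.063; a Normal approximation gives roughly [0.400, 0.648].
Exact: F⁻¹(0.025) = 0.399; F⁻¹(0.975) = 0.646.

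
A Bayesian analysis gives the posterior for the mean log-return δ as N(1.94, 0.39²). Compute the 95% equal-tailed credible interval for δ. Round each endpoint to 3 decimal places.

The posterior is symmetric, so the 95% equal-tailed interval is δ = 1.94 ± z·0.39 with z = 1.960.
Half-width: 1.960 × 0.39 = 0.764.
1.94 − 0.764 = 1.176; 1.94 + 0.764 = 2.704.

[1.176, 2.704]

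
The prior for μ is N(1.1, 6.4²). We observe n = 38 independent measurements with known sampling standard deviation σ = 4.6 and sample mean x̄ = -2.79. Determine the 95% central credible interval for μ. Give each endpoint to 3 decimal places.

Posterior precision = 1/6.4² + 38/4.6² = 0.0244 + 1.7958 = 1.8203, so posterior SD = 0.7412.
Posterior mean = (1.1/6.4² + 38·-2.79/4.6²) / 1.8203 = -2.7378.
Interval: -2.7378 ± 1.960 × 0.7412 → [-4.191, -1.285].

[-4.191, -1.285]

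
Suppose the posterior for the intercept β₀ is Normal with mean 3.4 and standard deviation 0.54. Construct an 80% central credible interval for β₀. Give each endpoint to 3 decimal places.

The posterior is symmetric, so the 80% equal-tailed interval is β₀ = 3.4 ± z·0.54 with z = 1.282.
Half-width: 1.282 × 0.54 = 0.692.
3.4 − 0.692 = 2.708; 3.4 + 0.692 = 4.092.

[2.708, 4.092]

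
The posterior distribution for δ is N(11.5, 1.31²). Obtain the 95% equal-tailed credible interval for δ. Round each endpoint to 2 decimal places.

[8.93, 14.07]

The posterior is symmetric, so the 95% equal-tailed interval is δ = 11.5 ± z·1.31 with z = 1.960.
Half-width: 1.960 × 1.31 = 2.57.
11.5 − 2.57 = 8.93; 11.5 + 2.57 = 14.07.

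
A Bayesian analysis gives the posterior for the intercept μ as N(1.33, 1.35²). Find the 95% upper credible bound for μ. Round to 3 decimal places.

3.551

Need U with P(μ ≤ U) = 0.95: U = 1.33 + z_{0.05}·1.35.
z = 1.645; U = 1.33 + 1.645 × 1.35 = 3.551.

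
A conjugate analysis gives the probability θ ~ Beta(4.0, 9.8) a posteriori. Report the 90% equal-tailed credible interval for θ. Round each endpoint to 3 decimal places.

Posterior: Beta(4.0, 9.8).
Equal-tailed 90% interval: the 0.05 and 0.95 quantiles of Beta(4.0, 9.8).
Posterior mean ≈ 0.290, SD ≈ 0.118; a Normal approximation gives roughly [0.096, 0.484].
Exact: F⁻¹(0.05) = 0.115; F⁻¹(0.95) = 0.501.

[0.115, 0.501]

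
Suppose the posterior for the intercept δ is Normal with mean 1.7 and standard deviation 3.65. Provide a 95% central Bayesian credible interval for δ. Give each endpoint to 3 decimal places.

[-5.454, 8.854]

The posterior is symmetric, so the 95% equal-tailed interval is δ = 1.7 ± z·3.65 with z = 1.960.
Half-width: 1.960 × 3.65 = 7.154.
1.7 − 7.154 = -5.454; 1.7 + 7.154 = 8.854.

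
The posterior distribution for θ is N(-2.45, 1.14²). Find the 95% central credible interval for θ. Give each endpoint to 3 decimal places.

[-4.684, -0.216]

The posterior is symmetric, so the 95% equal-tailed interval is θ = -2.45 ± z·1.14 with z = 1.960.
Half-width: 1.960 × 1.14 = 2.234.
-2.45 − 2.234 = -4.684; -2.45 + 2.234 = -0.216.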